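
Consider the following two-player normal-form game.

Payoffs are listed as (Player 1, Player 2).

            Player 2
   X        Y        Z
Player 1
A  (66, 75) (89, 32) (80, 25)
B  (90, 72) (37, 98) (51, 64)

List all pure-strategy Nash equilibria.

none

Player 1 against X: payoffs 66, 90 → best response B.
Player 1 against Y: payoffs 89, 37 → best response A.
Player 1 against Z: payoffs 80, 51 → best response A.
Player 2 against A: payoffs 75, 32, 25 → best response X.
Player 2 against B: payoffs 72, 98, 64 → best response Y.
No profile is a mutual best response for all players.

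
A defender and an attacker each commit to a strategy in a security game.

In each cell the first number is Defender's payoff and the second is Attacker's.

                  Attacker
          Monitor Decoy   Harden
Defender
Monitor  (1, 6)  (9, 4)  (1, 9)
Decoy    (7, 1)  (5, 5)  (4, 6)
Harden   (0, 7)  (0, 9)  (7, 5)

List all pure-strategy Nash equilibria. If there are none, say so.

(Monitor, Monitor): Defender can switch to Decoy (1 → 7). Not NE.
(Monitor, Decoy): Attacker can switch to Monitor (4 → 6). Not NE.
(Monitor, Harden): Defender can switch to Decoy (1 → 4). Not NE.
(Decoy, Monitor): Attacker can switch to Decoy (1 → 5). Not NE.
(Decoy, Decoy): Defender can switch to Monitor (5 → 9). Not NE.
(Decoy, Harden): Defender can switch to Harden (4 → 7). Not NE.
(The remaining 3 profiles each have a profitable deviation by the same check.)

none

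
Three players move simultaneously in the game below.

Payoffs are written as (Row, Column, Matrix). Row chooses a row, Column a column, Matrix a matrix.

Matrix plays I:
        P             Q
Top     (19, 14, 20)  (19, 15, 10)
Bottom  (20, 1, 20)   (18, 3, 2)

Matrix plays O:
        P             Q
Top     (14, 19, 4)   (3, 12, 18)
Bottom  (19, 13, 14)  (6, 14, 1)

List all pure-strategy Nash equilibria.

There is no pure-strategy Nash equilibrium.

Row against (P, I): payoffs 19, 20 → best response Bottom.
Row against (P, O): payoffs 14, 19 → best response Bottom.
Row against (Q, I): payoffs 19, 18 → best response Top.
Row against (Q, O): payoffs 3, 6 → best response Bottom.
Column against (Top, I): payoffs 14, 15 → best response Q.
Column against (Top, O): payoffs 19, 12 → best response P.
Column against (Bottom, I): payoffs 1, 3 → best response Q.
Column against (Bottom, O): payoffs 13, 14 → best response Q.
Matrix against (Top, P): payoffs 20, 4 → best response I.
Matrix against (Top, Q): payoffs 10, 18 → best response O.
Matrix against (Bottom, P): payoffs 20, 14 → best response I.
Matrix against (Bottom, Q): payoffs 2, 1 → best response I.
No profile is a mutual best response for all players.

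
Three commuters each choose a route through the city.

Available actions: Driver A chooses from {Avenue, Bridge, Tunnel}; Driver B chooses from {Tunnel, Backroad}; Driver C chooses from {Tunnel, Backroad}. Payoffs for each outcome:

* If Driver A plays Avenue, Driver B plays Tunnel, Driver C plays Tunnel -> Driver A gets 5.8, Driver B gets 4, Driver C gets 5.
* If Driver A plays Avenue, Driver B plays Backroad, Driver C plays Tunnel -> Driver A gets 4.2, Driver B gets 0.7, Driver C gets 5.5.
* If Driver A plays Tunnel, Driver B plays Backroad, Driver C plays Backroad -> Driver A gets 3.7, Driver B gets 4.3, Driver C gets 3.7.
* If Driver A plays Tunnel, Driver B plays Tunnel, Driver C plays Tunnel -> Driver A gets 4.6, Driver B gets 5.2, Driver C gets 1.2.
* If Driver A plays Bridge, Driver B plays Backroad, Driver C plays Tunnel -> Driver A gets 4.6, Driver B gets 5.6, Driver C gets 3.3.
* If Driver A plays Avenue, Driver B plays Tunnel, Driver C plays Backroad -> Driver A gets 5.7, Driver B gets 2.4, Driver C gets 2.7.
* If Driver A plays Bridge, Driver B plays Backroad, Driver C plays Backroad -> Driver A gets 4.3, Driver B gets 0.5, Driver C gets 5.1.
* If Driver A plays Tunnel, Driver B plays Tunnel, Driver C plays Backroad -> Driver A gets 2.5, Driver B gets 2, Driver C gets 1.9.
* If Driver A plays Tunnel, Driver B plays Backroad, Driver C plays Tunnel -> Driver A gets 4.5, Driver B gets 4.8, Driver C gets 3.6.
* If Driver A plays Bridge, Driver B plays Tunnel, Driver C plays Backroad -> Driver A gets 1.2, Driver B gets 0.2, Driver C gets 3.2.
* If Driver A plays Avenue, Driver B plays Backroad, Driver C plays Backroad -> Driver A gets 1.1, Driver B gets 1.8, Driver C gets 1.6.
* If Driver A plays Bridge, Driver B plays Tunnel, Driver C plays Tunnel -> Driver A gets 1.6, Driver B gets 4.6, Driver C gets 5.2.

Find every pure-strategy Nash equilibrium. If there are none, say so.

The pure Nash equilibria are (Avenue, Tunnel, Tunnel), (Bridge, Backroad, Backroad).

Check each profile: it is a Nash equilibrium iff no player can strictly gain by switching unilaterally.
(Avenue, Tunnel, Tunnel): Driver A gets 5.8, best alternative 4.6; Driver B gets 4, best alternative 0.7; Driver C gets 5, best alternative 2.7. No profitable deviation — NE.
(Avenue, Tunnel, Backroad): Driver C can switch to Tunnel (2.7 → 5). Not NE.
(Avenue, Backroad, Tunnel): Driver A can switch to Bridge (4.2 → 4.6). Not NE.
(Avenue, Backroad, Backroad): Driver A can switch to Bridge (1.1 → 4.3). Not NE.
(Bridge, Tunnel, Tunnel): Driver A can switch to Avenue (1.6 → 5.8). Not NE.
(Bridge, Tunnel, Backroad): Driver A can switch to Avenue (1.2 → 5.7). Not NE.
(Bridge, Backroad, Tunnel): Driver C can switch to Backroad (3.3 → 5.1). Not NE.
(Bridge, Backroad, Backroad): Driver A gets 4.3, best alternative 3.7; Driver B gets 0.5, best alternative 0.2; Driver C gets 5.1, best alternative 3.3. No profitable deviation — NE.
(Tunnel, Tunnel, Tunnel): Driver A can switch to Avenue (4.6 → 5.8). Not NE.
(Tunnel, Tunnel, Backroad): Driver A can switch to Avenue (2.5 → 5.7). Not NE.
(Tunnel, Backroad, Tunnel): Driver A can switch to Bridge (4.5 → 4.6). Not NE.
(Tunnel, Backroad, Backroad): Driver A can switch to Bridge (3.7 → 4.3). Not NE.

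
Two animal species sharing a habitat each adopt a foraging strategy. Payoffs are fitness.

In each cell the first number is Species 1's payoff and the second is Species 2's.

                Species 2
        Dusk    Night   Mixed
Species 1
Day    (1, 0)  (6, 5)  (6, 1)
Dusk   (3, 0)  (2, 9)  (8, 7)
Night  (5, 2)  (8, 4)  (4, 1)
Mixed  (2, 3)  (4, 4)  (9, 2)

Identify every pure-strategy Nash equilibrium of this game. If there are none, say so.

Pure NE: (Night, Night)

(Day, Dusk): Species 1 can switch to Dusk (1 → 3). Not NE.
(Day, Night): Species 1 can switch to Night (6 → 8). Not NE.
(Day, Mixed): Species 1 can switch to Dusk (6 → 8). Not NE.
(Dusk, Dusk): Species 1 can switch to Night (3 → 5). Not NE.
(Dusk, Night): Species 1 can switch to Day (2 → 6). Not NE.
(Dusk, Mixed): Species 1 can switch to Mixed (8 → 9). Not NE.
(Night, Night): Species 1 gets 8, best alternative 6; Species 2 gets 4, best alternative 2. No profitable deviation — NE.
(The remaining 5 profiles each have a profitable deviation by the same check.)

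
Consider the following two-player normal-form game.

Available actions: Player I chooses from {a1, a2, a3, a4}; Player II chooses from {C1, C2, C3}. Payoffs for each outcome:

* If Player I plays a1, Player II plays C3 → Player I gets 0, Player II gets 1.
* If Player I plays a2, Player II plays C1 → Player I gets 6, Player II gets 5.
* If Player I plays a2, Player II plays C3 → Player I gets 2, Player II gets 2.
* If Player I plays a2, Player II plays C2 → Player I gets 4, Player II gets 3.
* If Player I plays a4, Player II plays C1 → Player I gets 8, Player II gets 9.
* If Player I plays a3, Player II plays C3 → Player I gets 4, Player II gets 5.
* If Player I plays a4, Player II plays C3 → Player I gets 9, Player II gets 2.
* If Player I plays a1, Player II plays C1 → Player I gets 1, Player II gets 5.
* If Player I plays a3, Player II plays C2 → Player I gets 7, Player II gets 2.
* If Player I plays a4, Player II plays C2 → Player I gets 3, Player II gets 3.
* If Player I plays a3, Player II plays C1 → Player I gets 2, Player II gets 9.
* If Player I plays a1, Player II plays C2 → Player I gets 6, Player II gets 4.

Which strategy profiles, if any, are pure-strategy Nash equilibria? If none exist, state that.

(a4, C1)

For each player, find the best response to each opponent profile; mutual best responses are the pure NE.
Player I against C1: payoffs 1, 6, 2, 8 → best response a4.
Player I against C2: payoffs 6, 4, 7, 3 → best response a3.
Player I against C3: payoffs 0, 2, 4, 9 → best response a4.
Player II against a1: payoffs 5, 4, 1 → best response C1.
Player II against a2: payoffs 5, 3, 2 → best response C1.
Player II against a3: payoffs 9, 2, 5 → best response C1.
Player II against a4: payoffs 9, 3, 2 → best response C1.
Mutual best responses: (a4, C1).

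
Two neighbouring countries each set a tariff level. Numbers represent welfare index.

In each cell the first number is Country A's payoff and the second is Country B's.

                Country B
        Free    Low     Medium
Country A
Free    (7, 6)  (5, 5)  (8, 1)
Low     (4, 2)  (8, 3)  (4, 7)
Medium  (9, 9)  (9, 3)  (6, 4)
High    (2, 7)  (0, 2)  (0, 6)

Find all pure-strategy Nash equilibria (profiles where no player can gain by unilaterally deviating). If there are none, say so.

(Medium, Free)

Country A against Free: payoffs 7, 4, 9, 2 → best response Medium.
Country A against Low: payoffs 5, 8, 9, 0 → best response Medium.
Country A against Medium: payoffs 8, 4, 6, 0 → best response Free.
Country B against Free: payoffs 6, 5, 1 → best response Free.
Country B against Low: payoffs 2, 3, 7 → best response Medium.
Country B against Medium: payoffs 9, 3, 4 → best response Free.
Country B against High: payoffs 7, 2, 6 → best response Free.
Mutual best responses: (Medium, Free).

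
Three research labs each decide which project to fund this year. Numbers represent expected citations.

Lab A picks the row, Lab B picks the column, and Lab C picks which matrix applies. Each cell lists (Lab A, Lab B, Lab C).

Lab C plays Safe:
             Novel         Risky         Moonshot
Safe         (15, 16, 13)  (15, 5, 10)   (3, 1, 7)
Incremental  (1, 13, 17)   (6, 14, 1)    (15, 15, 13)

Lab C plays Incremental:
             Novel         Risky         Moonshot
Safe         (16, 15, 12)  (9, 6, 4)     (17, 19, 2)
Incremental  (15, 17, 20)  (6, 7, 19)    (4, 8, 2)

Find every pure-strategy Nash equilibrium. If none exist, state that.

Pure-strategy Nash equilibria: (Safe, Novel, Safe), (Incremental, Moonshot, Safe)

Mark each player's best response to every combination of opponents' strategies; a profile where every player is best-responding is a pure Nash equilibrium.
Lab A against (Novel, Safe): payoffs 15, 1 → best response Safe.
Lab A against (Novel, Incremental): payoffs 16, 15 → best response Safe.
Lab A against (Risky, Safe): payoffs 15, 6 → best response Safe.
Lab A against (Risky, Incremental): payoffs 9, 6 → best response Safe.
Lab A against (Moonshot, Safe): payoffs 3, 15 → best response Incremental.
Lab A against (Moonshot, Incremental): payoffs 17, 4 → best response Safe.
Lab B against (Safe, Safe): payoffs 16, 5, 1 → best response Novel.
Lab B against (Safe, Incremental): payoffs 15, 6, 19 → best response Moonshot.
Lab B against (Incremental, Safe): payoffs 13, 14, 15 → best response Moonshot.
Lab B against (Incremental, Incremental): payoffs 17, 7, 8 → best response Novel.
Lab C against (Safe, Novel): payoffs 13, 12 → best response Safe.
Lab C against (Safe, Risky): payoffs 10, 4 → best response Safe.
Lab C against (Safe, Moonshot): payoffs 7, 2 → best response Safe.
Lab C against (Incremental, Novel): payoffs 17, 20 → best response Incremental.
Lab C against (Incremental, Risky): payoffs 1, 19 → best response Incremental.
Lab C against (Incremental, Moonshot): payoffs 13, 2 → best response Safe.
Mutual best responses: (Safe, Novel, Safe); (Incremental, Moonshot, Safe).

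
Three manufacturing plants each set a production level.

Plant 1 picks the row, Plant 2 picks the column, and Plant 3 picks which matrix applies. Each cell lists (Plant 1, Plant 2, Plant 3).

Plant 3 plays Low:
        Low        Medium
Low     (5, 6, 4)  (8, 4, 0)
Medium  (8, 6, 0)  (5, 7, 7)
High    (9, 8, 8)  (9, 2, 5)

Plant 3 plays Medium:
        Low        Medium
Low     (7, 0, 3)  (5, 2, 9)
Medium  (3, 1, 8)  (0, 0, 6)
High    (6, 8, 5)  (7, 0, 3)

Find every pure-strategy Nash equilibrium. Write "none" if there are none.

Pure NE: (High, Low, Low)

(Low, Low, Low): Plant 1 can switch to Medium (5 → 8). Not NE.
(Low, Low, Medium): Plant 2 can switch to Medium (0 → 2). Not NE.
(Low, Medium, Low): Plant 1 can switch to High (8 → 9). Not NE.
(Low, Medium, Medium): Plant 1 can switch to High (5 → 7). Not NE.
(Medium, Low, Low): Plant 1 can switch to High (8 → 9). Not NE.
(Medium, Low, Medium): Plant 1 can switch to Low (3 → 7). Not NE.
(Medium, Medium, Low): Plant 1 can switch to Low (5 → 8). Not NE.
(Medium, Medium, Medium): Plant 1 can switch to Low (0 → 5). Not NE.
(High, Low, Low): Plant 1 gets 9, best alternative 8; Plant 2 gets 8, best alternative 2; Plant 3 gets 8, best alternative 5. No profitable deviation — NE.
(High, Low, Medium): Plant 1 can switch to Low (6 → 7). Not NE.
(High, Medium, Low): Plant 2 can switch to Low (2 → 8). Not NE.
(The remaining 1 profile has a profitable deviation by the same check.)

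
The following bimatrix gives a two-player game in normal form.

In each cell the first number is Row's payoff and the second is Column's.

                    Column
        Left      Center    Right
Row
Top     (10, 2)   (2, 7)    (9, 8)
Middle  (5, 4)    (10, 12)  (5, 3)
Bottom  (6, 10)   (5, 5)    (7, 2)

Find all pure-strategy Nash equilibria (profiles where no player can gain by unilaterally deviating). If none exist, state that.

For each player, find the best response to each opponent profile; mutual best responses are the pure NE.
Row against Left: payoffs 10, 5, 6 → best response Top.
Row against Center: payoffs 2, 10, 5 → best response Middle.
Row against Right: payoffs 9, 5, 7 → best response Top.
Column against Top: payoffs 2, 7, 8 → best response Right.
Column against Middle: payoffs 4, 12, 3 → best response Center.
Column against Bottom: payoffs 10, 5, 2 → best response Left.
Mutual best responses: (Top, Right); (Middle, Center).

The pure Nash equilibria are (Top, Right) and (Middle, Center).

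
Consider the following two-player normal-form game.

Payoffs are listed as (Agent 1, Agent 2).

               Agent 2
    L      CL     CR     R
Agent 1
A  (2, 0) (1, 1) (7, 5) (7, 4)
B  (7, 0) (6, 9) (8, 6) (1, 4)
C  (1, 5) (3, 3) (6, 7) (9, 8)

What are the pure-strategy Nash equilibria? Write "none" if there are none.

Agent 1 against L: payoffs 2, 7, 1 → best response B.
Agent 1 against CL: payoffs 1, 6, 3 → best response B.
Agent 1 against CR: payoffs 7, 8, 6 → best response B.
Agent 1 against R: payoffs 7, 1, 9 → best response C.
Agent 2 against A: payoffs 0, 1, 5, 4 → best response CR.
Agent 2 against B: payoffs 0, 9, 6, 4 → best response CL.
Agent 2 against C: payoffs 5, 3, 7, 8 → best response R.
Mutual best responses: (B, CL); (C, R).

Pure-strategy Nash equilibria: (B, CL) and (C, R)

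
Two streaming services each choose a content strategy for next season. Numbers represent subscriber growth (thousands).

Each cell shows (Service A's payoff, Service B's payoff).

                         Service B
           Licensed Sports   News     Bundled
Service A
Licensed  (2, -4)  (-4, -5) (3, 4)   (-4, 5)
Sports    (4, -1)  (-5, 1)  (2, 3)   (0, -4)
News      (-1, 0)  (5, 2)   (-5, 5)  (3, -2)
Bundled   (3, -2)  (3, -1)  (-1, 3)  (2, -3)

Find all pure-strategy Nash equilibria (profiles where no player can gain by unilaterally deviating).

Check each profile: it is a Nash equilibrium iff no player can strictly gain by switching unilaterally.
(Licensed, Licensed): Service A can switch to Sports (2 → 4). Not NE.
(Licensed, Sports): Service A can switch to News (-4 → 5). Not NE.
(Licensed, News): Service B can switch to Bundled (4 → 5). Not NE.
(Licensed, Bundled): Service A can switch to Sports (-4 → 0). Not NE.
(Sports, Licensed): Service B can switch to Sports (-1 → 1). Not NE.
(Sports, Sports): Service A can switch to Licensed (-5 → -4). Not NE.
(The remaining 10 profiles each have a profitable deviation by the same check.)

There is no pure-strategy Nash equilibrium.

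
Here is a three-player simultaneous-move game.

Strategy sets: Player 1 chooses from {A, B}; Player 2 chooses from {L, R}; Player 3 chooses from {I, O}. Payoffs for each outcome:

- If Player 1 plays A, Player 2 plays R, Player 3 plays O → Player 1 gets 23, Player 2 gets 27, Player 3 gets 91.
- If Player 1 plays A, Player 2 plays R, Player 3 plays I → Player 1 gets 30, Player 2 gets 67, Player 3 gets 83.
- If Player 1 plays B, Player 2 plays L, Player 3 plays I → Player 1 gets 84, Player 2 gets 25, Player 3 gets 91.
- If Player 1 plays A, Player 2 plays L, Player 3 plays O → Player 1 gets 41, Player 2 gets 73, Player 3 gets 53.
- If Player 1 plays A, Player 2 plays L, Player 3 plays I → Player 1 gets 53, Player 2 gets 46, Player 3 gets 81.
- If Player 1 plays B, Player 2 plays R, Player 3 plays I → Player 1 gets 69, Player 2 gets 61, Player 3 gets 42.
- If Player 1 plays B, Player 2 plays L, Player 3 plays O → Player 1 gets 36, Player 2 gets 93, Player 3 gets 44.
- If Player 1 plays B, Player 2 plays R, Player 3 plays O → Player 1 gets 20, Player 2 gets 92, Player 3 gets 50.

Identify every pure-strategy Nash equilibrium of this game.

This game has no pure Nash equilibrium.

Player 1 against (L, I): payoffs 53, 84 → best response B.
Player 1 against (L, O): payoffs 41, 36 → best response A.
Player 1 against (R, I): payoffs 30, 69 → best response B.
Player 1 against (R, O): payoffs 23, 20 → best response A.
Player 2 against (A, I): payoffs 46, 67 → best response R.
Player 2 against (A, O): payoffs 73, 27 → best response L.
Player 2 against (B, I): payoffs 25, 61 → best response R.
Player 2 against (B, O): payoffs 93, 92 → best response L.
Player 3 against (A, L): payoffs 81, 53 → best response I.
Player 3 against (A, R): payoffs 83, 91 → best response O.
Player 3 against (B, L): payoffs 91, 44 → best response I.
Player 3 against (B, R): payoffs 42, 50 → best response O.
No profile is a mutual best response for all players.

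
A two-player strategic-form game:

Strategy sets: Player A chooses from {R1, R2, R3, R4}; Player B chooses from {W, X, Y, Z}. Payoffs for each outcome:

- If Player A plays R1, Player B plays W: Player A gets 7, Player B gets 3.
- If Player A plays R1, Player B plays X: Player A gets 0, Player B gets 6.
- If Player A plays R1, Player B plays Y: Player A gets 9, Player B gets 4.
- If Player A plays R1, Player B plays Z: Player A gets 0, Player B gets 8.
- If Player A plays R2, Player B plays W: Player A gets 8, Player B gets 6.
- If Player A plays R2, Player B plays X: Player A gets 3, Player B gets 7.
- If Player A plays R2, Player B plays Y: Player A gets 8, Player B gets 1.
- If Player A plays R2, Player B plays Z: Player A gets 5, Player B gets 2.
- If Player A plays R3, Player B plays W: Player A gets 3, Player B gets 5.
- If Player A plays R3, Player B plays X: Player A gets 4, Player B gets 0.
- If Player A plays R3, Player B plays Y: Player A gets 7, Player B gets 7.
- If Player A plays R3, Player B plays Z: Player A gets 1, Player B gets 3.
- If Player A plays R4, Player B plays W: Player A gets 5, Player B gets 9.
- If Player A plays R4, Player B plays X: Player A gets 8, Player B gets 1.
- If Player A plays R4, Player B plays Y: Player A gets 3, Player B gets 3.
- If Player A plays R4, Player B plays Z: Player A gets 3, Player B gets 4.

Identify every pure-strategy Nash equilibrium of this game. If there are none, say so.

Mark each player's best response to every combination of opponents' strategies; a profile where every player is best-responding is a pure Nash equilibrium.
Player A against W: payoffs 7, 8, 3, 5 → best response R2.
Player A against X: payoffs 0, 3, 4, 8 → best response R4.
Player A against Y: payoffs 9, 8, 7, 3 → best response R1.
Player A against Z: payoffs 0, 5, 1, 3 → best response R2.
Player B against R1: payoffs 3, 6, 4, 8 → best response Z.
Player B against R2: payoffs 6, 7, 1, 2 → best response X.
Player B against R3: payoffs 5, 0, 7, 3 → best response Y.
Player B against R4: payoffs 9, 1, 3, 4 → best response W.
No profile is a mutual best response for all players.

This game has no pure Nash equilibrium.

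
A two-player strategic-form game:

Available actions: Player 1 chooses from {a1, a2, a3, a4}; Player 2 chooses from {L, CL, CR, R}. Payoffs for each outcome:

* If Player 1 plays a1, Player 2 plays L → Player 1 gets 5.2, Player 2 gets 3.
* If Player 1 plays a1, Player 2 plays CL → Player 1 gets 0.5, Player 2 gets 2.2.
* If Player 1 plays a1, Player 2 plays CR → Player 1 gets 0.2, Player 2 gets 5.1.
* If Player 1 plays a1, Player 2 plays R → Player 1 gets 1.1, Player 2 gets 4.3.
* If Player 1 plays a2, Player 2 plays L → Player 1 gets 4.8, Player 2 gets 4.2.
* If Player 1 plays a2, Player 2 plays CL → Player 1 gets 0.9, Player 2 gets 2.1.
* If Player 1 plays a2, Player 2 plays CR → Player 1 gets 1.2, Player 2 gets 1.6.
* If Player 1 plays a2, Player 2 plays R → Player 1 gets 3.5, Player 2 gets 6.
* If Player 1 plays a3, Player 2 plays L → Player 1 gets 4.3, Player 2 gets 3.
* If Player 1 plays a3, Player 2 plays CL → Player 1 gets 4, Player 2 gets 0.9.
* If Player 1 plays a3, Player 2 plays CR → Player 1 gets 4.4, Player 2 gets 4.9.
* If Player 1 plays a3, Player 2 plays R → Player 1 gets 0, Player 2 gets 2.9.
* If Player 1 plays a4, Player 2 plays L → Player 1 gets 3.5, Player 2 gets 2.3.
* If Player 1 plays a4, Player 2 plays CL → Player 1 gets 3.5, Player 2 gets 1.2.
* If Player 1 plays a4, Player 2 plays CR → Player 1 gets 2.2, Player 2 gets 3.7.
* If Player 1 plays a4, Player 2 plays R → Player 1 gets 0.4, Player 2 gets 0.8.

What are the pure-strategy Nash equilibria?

(a1, L): Player 2 can switch to CR (3 → 5.1). Not NE.
(a1, CL): Player 1 can switch to a2 (0.5 → 0.9). Not NE.
(a1, CR): Player 1 can switch to a2 (0.2 → 1.2). Not NE.
(a1, R): Player 1 can switch to a2 (1.1 → 3.5). Not NE.
(a2, L): Player 1 can switch to a1 (4.8 → 5.2). Not NE.
(a2, CL): Player 1 can switch to a3 (0.9 → 4). Not NE.
(a2, CR): Player 1 can switch to a3 (1.2 → 4.4). Not NE.
(a2, R): Player 1 gets 3.5, best alternative 1.1; Player 2 gets 6, best alternative 4.2. No profitable deviation — NE.
(a3, L): Player 1 can switch to a1 (4.3 → 5.2). Not NE.
(a3, CR): Player 1 gets 4.4, best alternative 2.2; Player 2 gets 4.9, best alternative 3. No profitable deviation — NE.
(The remaining 6 profiles each have a profitable deviation by the same check.)

The pure Nash equilibria are (a2, R), (a3, CR).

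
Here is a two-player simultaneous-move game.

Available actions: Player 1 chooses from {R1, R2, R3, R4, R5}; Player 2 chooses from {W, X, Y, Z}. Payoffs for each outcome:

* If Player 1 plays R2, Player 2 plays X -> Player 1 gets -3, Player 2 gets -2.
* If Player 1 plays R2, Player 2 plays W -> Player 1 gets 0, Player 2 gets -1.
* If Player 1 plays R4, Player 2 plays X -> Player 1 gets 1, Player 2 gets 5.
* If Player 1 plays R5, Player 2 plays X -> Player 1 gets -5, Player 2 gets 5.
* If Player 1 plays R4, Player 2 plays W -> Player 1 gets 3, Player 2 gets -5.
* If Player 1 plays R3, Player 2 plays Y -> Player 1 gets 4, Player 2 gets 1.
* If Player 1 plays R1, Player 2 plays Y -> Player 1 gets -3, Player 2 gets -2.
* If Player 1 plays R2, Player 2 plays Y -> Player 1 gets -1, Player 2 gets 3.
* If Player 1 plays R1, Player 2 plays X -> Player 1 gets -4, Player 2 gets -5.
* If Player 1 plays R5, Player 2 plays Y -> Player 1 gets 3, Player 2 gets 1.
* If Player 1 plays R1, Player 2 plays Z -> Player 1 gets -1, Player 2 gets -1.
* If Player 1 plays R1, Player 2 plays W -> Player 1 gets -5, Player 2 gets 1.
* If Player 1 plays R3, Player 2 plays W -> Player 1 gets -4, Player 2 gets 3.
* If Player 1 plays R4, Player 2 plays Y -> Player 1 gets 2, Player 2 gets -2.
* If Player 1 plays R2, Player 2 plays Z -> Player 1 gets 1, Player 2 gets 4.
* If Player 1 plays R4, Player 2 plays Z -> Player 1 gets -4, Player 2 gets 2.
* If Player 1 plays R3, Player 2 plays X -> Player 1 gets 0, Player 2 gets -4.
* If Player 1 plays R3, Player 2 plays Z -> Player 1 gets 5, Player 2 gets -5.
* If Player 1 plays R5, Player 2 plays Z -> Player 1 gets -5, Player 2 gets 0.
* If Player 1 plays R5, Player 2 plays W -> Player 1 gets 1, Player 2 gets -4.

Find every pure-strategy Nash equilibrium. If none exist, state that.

The unique pure-strategy Nash equilibrium is (R4, X).

Player 1 against W: payoffs -5, 0, -4, 3, 1 → best response R4.
Player 1 against X: payoffs -4, -3, 0, 1, -5 → best response R4.
Player 1 against Y: payoffs -3, -1, 4, 2, 3 → best response R3.
Player 1 against Z: payoffs -1, 1, 5, -4, -5 → best response R3.
Player 2 against R1: payoffs 1, -5, -2, -1 → best response W.
Player 2 against R2: payoffs -1, -2, 3, 4 → best response Z.
Player 2 against R3: payoffs 3, -4, 1, -5 → best response W.
Player 2 against R4: payoffs -5, 5, -2, 2 → best response X.
Player 2 against R5: payoffs -4, 5, 1, 0 → best response X.
Mutual best responses: (R4, X).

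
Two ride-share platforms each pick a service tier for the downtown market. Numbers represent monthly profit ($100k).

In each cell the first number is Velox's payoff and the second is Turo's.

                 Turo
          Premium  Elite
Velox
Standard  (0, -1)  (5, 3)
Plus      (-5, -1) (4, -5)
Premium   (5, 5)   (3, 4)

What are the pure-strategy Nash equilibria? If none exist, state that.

(Standard, Premium): Velox can switch to Premium (0 → 5). Not NE.
(Standard, Elite): Velox gets 5, best alternative 4; Turo gets 3, best alternative -1. No profitable deviation — NE.
(Plus, Premium): Velox can switch to Standard (-5 → 0). Not NE.
(Plus, Elite): Velox can switch to Standard (4 → 5). Not NE.
(Premium, Premium): Velox gets 5, best alternative 0; Turo gets 5, best alternative 4. No profitable deviation — NE.
(Premium, Elite): Velox can switch to Standard (3 → 5). Not NE.

The pure Nash equilibria are (Standard, Elite), (Premium, Premium).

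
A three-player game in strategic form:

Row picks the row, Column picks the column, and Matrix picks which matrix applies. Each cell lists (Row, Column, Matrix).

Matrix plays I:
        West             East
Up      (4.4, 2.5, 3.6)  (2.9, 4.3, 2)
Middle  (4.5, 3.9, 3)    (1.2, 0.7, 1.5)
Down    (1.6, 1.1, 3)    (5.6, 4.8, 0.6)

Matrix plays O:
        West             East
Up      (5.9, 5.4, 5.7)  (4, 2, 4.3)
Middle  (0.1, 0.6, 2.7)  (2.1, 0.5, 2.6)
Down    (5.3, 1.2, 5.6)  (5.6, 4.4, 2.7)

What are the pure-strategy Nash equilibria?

(Up, West, O); (Middle, West, I); (Down, East, O)

Check each profile: it is a Nash equilibrium iff no player can strictly gain by switching unilaterally.
(Up, West, I): Row can switch to Middle (4.4 → 4.5). Not NE.
(Up, West, O): Row gets 5.9, best alternative 5.3; Column gets 5.4, best alternative 2; Matrix gets 5.7, best alternative 3.6. No profitable deviation — NE.
(Up, East, I): Row can switch to Down (2.9 → 5.6). Not NE.
(Up, East, O): Row can switch to Down (4 → 5.6). Not NE.
(Middle, West, I): Row gets 4.5, best alternative 4.4; Column gets 3.9, best alternative 0.7; Matrix gets 3, best alternative 2.7. No profitable deviation — NE.
(Middle, West, O): Row can switch to Up (0.1 → 5.9). Not NE.
(Middle, East, I): Row can switch to Up (1.2 → 2.9). Not NE.
(Middle, East, O): Row can switch to Up (2.1 → 4). Not NE.
(Down, West, I): Row can switch to Up (1.6 → 4.4). Not NE.
(Down, West, O): Row can switch to Up (5.3 → 5.9). Not NE.
(Down, East, O): Row gets 5.6, best alternative 4; Column gets 4.4, best alternative 1.2; Matrix gets 2.7, best alternative 0.6. No profitable deviation — NE.
(The remaining 1 profile has a profitable deviation by the same check.)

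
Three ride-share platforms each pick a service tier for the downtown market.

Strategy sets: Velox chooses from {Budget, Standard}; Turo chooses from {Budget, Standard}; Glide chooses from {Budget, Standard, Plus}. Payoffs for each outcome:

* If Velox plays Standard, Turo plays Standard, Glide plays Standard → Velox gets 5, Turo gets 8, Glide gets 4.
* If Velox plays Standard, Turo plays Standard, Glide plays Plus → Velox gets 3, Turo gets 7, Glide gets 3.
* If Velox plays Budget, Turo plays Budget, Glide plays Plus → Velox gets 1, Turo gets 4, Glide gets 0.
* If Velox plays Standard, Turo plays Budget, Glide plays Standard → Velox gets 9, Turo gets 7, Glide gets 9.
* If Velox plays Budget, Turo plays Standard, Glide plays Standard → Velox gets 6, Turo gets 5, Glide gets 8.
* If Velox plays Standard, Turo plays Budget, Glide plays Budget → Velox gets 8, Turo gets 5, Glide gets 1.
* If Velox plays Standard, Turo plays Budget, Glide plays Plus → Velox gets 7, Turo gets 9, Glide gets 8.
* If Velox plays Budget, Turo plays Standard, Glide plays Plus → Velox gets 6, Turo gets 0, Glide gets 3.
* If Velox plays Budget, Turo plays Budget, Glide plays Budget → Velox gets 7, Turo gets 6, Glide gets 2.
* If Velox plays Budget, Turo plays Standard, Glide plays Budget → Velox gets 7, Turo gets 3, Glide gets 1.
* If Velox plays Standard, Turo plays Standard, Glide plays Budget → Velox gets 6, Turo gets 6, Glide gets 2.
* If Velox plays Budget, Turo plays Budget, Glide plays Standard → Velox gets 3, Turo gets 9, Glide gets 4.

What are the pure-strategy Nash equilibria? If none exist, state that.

(Budget, Budget, Budget): Velox can switch to Standard (7 → 8). Not NE.
(Budget, Budget, Standard): Velox can switch to Standard (3 → 9). Not NE.
(Budget, Budget, Plus): Velox can switch to Standard (1 → 7). Not NE.
(Budget, Standard, Budget): Turo can switch to Budget (3 → 6). Not NE.
(Budget, Standard, Standard): Turo can switch to Budget (5 → 9). Not NE.
(Budget, Standard, Plus): Turo can switch to Budget (0 → 4). Not NE.
(The remaining 6 profiles each have a profitable deviation by the same check.)

This game has no pure Nash equilibrium.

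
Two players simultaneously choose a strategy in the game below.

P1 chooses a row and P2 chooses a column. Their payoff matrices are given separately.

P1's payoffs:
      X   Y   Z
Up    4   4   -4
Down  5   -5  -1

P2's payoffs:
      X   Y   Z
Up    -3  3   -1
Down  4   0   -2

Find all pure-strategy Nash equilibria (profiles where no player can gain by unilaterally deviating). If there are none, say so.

(Up, X): P1 can switch to Down (4 → 5). Not NE.
(Up, Y): P1 gets 4, best alternative -5; P2 gets 3, best alternative -1. No profitable deviation — NE.
(Up, Z): P1 can switch to Down (-4 → -1). Not NE.
(Down, X): P1 gets 5, best alternative 4; P2 gets 4, best alternative 0. No profitable deviation — NE.
(Down, Y): P1 can switch to Up (-5 → 4). Not NE.
(Down, Z): P2 can switch to X (-2 → 4). Not NE.

(Up, Y); (Down, X)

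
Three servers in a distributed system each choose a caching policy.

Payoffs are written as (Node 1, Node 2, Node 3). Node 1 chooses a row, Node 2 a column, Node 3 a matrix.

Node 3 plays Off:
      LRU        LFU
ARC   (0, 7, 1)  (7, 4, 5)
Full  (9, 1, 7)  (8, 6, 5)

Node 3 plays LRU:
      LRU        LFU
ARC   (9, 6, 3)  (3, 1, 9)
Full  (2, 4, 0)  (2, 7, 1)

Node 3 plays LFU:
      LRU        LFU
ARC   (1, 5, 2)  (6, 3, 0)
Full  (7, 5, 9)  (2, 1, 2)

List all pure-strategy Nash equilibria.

For each strategy profile, look for a profitable unilateral deviation.
(ARC, LRU, Off): Node 1 can switch to Full (0 → 9). Not NE.
(ARC, LRU, LRU): Node 1 gets 9, best alternative 2; Node 2 gets 6, best alternative 1; Node 3 gets 3, best alternative 2. No profitable deviation — NE.
(ARC, LRU, LFU): Node 1 can switch to Full (1 → 7). Not NE.
(ARC, LFU, Off): Node 1 can switch to Full (7 → 8). Not NE.
(ARC, LFU, LRU): Node 2 can switch to LRU (1 → 6). Not NE.
(ARC, LFU, LFU): Node 2 can switch to LRU (3 → 5). Not NE.
(Full, LRU, Off): Node 2 can switch to LFU (1 → 6). Not NE.
(Full, LRU, LFU): Node 1 gets 7, best alternative 1; Node 2 gets 5, best alternative 1; Node 3 gets 9, best alternative 7. No profitable deviation — NE.
(Full, LFU, Off): Node 1 gets 8, best alternative 7; Node 2 gets 6, best alternative 1; Node 3 gets 5, best alternative 2. No profitable deviation — NE.
(The remaining 3 profiles each have a profitable deviation by the same check.)

Pure-strategy Nash equilibria: (ARC, LRU, LRU) and (Full, LRU, LFU) and (Full, LFU, Off)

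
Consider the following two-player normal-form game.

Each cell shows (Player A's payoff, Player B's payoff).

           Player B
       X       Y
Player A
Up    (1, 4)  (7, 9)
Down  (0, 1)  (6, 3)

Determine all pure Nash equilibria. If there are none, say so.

Player A against X: payoffs 1, 0 → best response Up.
Player A against Y: payoffs 7, 6 → best response Up.
Player B against Up: payoffs 4, 9 → best response Y.
Player B against Down: payoffs 1, 3 → best response Y.
Mutual best responses: (Up, Y).

Pure NE: (Up, Y)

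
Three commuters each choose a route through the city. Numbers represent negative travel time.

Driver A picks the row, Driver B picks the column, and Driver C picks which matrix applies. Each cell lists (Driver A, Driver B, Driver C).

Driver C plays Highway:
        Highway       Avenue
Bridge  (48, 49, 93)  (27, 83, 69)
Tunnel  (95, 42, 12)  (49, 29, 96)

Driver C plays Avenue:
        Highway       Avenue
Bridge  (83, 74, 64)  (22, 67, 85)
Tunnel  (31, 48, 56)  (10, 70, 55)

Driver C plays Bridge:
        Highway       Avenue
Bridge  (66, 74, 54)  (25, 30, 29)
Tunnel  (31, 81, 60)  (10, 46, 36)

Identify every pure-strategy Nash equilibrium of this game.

This game has no pure Nash equilibrium.

Mark each player's best response to every combination of opponents' strategies; a profile where every player is best-responding is a pure Nash equilibrium.
Driver A against (Highway, Highway): payoffs 48, 95 → best response Tunnel.
Driver A against (Highway, Avenue): payoffs 83, 31 → best response Bridge.
Driver A against (Highway, Bridge): payoffs 66, 31 → best response Bridge.
Driver A against (Avenue, Highway): payoffs 27, 49 → best response Tunnel.
Driver A against (Avenue, Avenue): payoffs 22, 10 → best response Bridge.
Driver A against (Avenue, Bridge): payoffs 25, 10 → best response Bridge.
Driver B against (Bridge, Highway): payoffs 49, 83 → best response Avenue.
Driver B against (Bridge, Avenue): payoffs 74, 67 → best response Highway.
Driver B against (Bridge, Bridge): payoffs 74, 30 → best response Highway.
Driver B against (Tunnel, Highway): payoffs 42, 29 → best response Highway.
Driver B against (Tunnel, Avenue): payoffs 48, 70 → best response Avenue.
Driver B against (Tunnel, Bridge): payoffs 81, 46 → best response Highway.
Driver C against (Bridge, Highway): payoffs 93, 64, 54 → best response Highway.
Driver C against (Bridge, Avenue): payoffs 69, 85, 29 → best response Avenue.
Driver C against (Tunnel, Highway): payoffs 12, 56, 60 → best response Bridge.
Driver C against (Tunnel, Avenue): payoffs 96, 55, 36 → best response Highway.
No profile is a mutual best response for all players.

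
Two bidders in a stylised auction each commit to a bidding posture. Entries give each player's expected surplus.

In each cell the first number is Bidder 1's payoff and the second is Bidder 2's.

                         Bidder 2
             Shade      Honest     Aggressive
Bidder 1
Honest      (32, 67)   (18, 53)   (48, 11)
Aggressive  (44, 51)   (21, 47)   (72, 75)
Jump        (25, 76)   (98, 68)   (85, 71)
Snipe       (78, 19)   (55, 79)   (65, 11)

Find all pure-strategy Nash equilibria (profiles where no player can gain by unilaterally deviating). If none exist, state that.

This game has no pure Nash equilibrium.

Bidder 1 against Shade: payoffs 32, 44, 25, 78 → best response Snipe.
Bidder 1 against Honest: payoffs 18, 21, 98, 55 → best response Jump.
Bidder 1 against Aggressive: payoffs 48, 72, 85, 65 → best response Jump.
Bidder 2 against Honest: payoffs 67, 53, 11 → best response Shade.
Bidder 2 against Aggressive: payoffs 51, 47, 75 → best response Aggressive.
Bidder 2 against Jump: payoffs 76, 68, 71 → best response Shade.
Bidder 2 against Snipe: payoffs 19, 79, 11 → best response Honest.
No profile is a mutual best response for all players.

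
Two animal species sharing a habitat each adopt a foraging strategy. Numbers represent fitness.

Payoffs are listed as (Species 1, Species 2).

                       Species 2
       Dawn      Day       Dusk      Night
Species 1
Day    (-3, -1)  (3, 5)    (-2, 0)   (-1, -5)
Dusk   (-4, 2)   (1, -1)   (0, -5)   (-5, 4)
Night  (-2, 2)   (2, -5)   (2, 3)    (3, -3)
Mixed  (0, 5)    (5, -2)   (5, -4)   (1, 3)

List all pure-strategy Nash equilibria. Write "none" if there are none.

(Day, Dawn): Species 1 can switch to Night (-3 → -2). Not NE.
(Day, Day): Species 1 can switch to Mixed (3 → 5). Not NE.
(Day, Dusk): Species 1 can switch to Dusk (-2 → 0). Not NE.
(Day, Night): Species 1 can switch to Night (-1 → 3). Not NE.
(Dusk, Dawn): Species 1 can switch to Day (-4 → -3). Not NE.
(Dusk, Day): Species 1 can switch to Day (1 → 3). Not NE.
(Mixed, Dawn): Species 1 gets 0, best alternative -2; Species 2 gets 5, best alternative 3. No profitable deviation — NE.
(The remaining 9 profiles each have a profitable deviation by the same check.)

The unique pure-strategy Nash equilibrium is (Mixed, Dawn).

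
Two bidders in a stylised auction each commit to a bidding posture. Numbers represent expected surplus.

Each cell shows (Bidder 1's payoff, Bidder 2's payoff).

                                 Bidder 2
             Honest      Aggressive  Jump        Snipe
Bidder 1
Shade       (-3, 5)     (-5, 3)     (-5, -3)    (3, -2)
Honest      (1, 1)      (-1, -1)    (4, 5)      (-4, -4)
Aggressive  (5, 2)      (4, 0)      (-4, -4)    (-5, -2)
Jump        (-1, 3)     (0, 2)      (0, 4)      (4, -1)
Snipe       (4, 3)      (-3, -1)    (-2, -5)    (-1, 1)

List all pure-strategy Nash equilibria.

Bidder 1 against Honest: payoffs -3, 1, 5, -1, 4 → best response Aggressive.
Bidder 1 against Aggressive: payoffs -5, -1, 4, 0, -3 → best response Aggressive.
Bidder 1 against Jump: payoffs -5, 4, -4, 0, -2 → best response Honest.
Bidder 1 against Snipe: payoffs 3, -4, -5, 4, -1 → best response Jump.
Bidder 2 against Shade: payoffs 5, 3, -3, -2 → best response Honest.
Bidder 2 against Honest: payoffs 1, -1, 5, -4 → best response Jump.
Bidder 2 against Aggressive: payoffs 2, 0, -4, -2 → best response Honest.
Bidder 2 against Jump: payoffs 3, 2, 4, -1 → best response Jump.
Bidder 2 against Snipe: payoffs 3, -1, -5, 1 → best response Honest.
Mutual best responses: (Honest, Jump); (Aggressive, Honest).

(Honest, Jump) and (Aggressive, Honest)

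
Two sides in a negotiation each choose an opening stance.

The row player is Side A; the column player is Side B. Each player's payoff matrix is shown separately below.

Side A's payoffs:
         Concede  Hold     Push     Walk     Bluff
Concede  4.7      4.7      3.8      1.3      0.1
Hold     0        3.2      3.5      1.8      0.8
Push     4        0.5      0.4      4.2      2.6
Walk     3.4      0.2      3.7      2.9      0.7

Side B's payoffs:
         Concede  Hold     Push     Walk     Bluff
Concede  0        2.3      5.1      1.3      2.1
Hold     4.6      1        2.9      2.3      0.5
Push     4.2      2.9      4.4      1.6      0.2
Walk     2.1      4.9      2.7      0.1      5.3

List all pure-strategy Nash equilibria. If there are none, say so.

(Concede, Push)

(Concede, Concede): Side B can switch to Hold (0 → 2.3). Not NE.
(Concede, Hold): Side B can switch to Push (2.3 → 5.1). Not NE.
(Concede, Push): Side A gets 3.8, best alternative 3.7; Side B gets 5.1, best alternative 2.3. No profitable deviation — NE.
(Concede, Walk): Side A can switch to Hold (1.3 → 1.8). Not NE.
(Concede, Bluff): Side A can switch to Hold (0.1 → 0.8). Not NE.
(Hold, Concede): Side A can switch to Concede (0 → 4.7). Not NE.
(Hold, Hold): Side A can switch to Concede (3.2 → 4.7). Not NE.
(Hold, Push): Side A can switch to Concede (3.5 → 3.8). Not NE.
(Hold, Walk): Side A can switch to Push (1.8 → 4.2). Not NE.
(Hold, Bluff): Side A can switch to Push (0.8 → 2.6). Not NE.
(Push, Concede): Side A can switch to Concede (4 → 4.7). Not NE.
(The remaining 9 profiles each have a profitable deviation by the same check.)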